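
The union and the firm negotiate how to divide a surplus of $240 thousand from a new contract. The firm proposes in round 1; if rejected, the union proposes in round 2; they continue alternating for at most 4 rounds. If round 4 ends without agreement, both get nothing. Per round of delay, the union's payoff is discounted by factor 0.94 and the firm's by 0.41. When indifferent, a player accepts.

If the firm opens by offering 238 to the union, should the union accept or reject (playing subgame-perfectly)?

Round 4 (the union proposes): rejection yields 0 for the firm; the union offers 0 and keeps 240.
Round 3 (the firm proposes): the union can get 240 next round, worth 0.94 × 240 = 225.6 now; the firm offers that and keeps 14.4.
Round 2 (the union proposes): the firm can get 14.4 next round, worth 0.41 × 14.4 = 5.904 now; the union offers that and keeps 234.096.
So by rejecting in round 1, the union gets 234.096 next round, worth 0.94 × 234.096 = 220.05024 now.
Offer 238 ≥ 220.05024, so the union accepts.

Accept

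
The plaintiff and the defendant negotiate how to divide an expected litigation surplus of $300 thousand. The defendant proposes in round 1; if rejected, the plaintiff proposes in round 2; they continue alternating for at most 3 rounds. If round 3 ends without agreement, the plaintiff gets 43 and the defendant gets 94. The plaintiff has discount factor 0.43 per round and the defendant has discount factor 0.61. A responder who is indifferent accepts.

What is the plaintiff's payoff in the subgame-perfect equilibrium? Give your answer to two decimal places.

61.59

Round 3 (the defendant proposes): the plaintiff gets 43 if talks fail, so the defendant offers 43 and keeps 257.
Round 2 (the plaintiff proposes): the defendant can get 257 next round, worth 0.61 × 257 = 156.77 now. The plaintiff offers 156.77 and keeps 300 − 156.77 = 143.23.
Round 1 (the defendant proposes): the plaintiff can get 143.23 next round, worth 0.43 × 143.23 = 61.5889 now. The defendant offers 61.5889 and keeps 300 − 61.5889 = 238.4111.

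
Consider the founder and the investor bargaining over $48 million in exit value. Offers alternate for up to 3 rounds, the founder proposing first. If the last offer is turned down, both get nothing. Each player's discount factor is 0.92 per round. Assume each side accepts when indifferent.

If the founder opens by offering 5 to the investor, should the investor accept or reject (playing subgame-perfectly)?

Accept

Round 3 (the founder proposes): the investor will accept anything ≥ 0, so the founder offers 0 and keeps 48.
Round 2 (the investor proposes): the founder can get 48 next round, worth 0.92 × 48 = 44.16 now; the investor offers that and keeps 3.84.
So by rejecting in round 1, the investor gets 3.84 next round, worth 0.92 × 3.84 = 3.5328 now.
Offer 5 ≥ 3.5328, so the investor accepts.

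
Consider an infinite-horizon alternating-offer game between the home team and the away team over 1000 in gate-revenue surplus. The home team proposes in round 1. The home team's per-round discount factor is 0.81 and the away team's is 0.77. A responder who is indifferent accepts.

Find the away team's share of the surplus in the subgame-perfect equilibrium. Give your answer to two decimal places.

388.79

Let x be the home team's share when the home team proposes and y be the away team's share when the away team proposes.
The away team accepts iff offered ≥ 0.77·y, so x = 1000 − 0.77y. Symmetrically y = 1000 − 0.81x.
Substituting: x = 1000 − 0.77(1000 − 0.81x), giving x(1 − 0.81·0.77) = 1000(1 − 0.77).
So x = 1000 × 0.23 / 0.3763 ≈ 611.2145, and the away team receives 1000 − x ≈ 388.7855.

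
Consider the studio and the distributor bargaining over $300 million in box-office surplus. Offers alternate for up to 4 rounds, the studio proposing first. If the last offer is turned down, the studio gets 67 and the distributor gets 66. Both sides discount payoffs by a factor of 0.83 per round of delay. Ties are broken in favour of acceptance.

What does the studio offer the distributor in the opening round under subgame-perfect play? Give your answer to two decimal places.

Round 4 (the distributor proposes): the studio gets 67 if talks fail, so the distributor offers 67 and keeps 233.
Round 3 (the studio proposes): the distributor can get 233 next round, worth 0.83 × 233 = 193.39 now, so the studio offers 193.39, keeping 106.61.
Round 2 (the distributor proposes): the studio can get 106.61 next round, worth 0.83 × 106.61 = 88.4863 now, so the distributor offers 88.4863, keeping 211.5137.
Round 1 (the studio proposes): the distributor can get 211.5137 next round, worth 0.83 × 211.5137 = 175.556371 now. The studio offers 175.556371 and keeps 300 − 175.556371 = 124.443629.

175.56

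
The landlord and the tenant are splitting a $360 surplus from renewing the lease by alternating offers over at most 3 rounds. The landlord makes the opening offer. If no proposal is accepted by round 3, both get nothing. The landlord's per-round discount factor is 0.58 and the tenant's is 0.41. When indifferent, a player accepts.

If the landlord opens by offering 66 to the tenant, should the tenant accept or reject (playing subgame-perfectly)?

Round 3 (the landlord proposes): the tenant will accept anything ≥ 0, so the landlord offers 0 and keeps 360.
Round 2 (the tenant proposes): the landlord can get 360 next round, worth 0.58 × 360 = 208.8 now, so the tenant offers 208.8, keeping 151.2.
So by rejecting in round 1, the tenant gets 151.2 next round, worth 0.41 × 151.2 = 61.992 now.
Offer 66 ≥ 61.992, so the tenant accepts.

Accept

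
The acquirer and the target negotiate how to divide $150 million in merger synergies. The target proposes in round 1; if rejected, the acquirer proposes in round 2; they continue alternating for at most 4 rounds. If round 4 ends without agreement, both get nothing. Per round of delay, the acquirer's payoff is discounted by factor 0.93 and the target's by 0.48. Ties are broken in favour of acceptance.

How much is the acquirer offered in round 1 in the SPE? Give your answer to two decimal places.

134.81

Round 4 (the acquirer proposes): the target will accept anything ≥ 0, so the acquirer offers 0 and keeps 150.
Round 3 (the target proposes): the acquirer can get 150 next round, worth 0.93 × 150 = 139.5 now. The target offers 139.5 and keeps 150 − 139.5 = 10.5.
Round 2 (the acquirer proposes): the target can get 10.5 next round, worth 0.48 × 10.5 = 5.04 now. The acquirer offers 5.04 and keeps 150 − 5.04 = 144.96.
Round 1 (the target proposes): the acquirer can get 144.96 next round, worth 0.93 × 144.96 = 134.8128 now, so the target offers 134.8128, keeping 15.1872.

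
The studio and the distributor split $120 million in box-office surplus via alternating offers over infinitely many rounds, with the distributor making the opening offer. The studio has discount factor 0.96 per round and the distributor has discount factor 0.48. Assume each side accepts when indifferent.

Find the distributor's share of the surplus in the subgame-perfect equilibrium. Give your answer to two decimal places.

In a stationary SPE each proposer offers the other exactly their discounted continuation value.
If the distributor keeps x when proposing and the studio keeps y when proposing, then x = 120 − 0.96y and y = 120 − 0.48x.
Solving: x = 120(1 − 0.96) / (1 − 0.48·0.96) = 4.8 / 0.5392 ≈ 8.9021.
The studio gets 120 − 8.9021 ≈ 111.0979.

8.90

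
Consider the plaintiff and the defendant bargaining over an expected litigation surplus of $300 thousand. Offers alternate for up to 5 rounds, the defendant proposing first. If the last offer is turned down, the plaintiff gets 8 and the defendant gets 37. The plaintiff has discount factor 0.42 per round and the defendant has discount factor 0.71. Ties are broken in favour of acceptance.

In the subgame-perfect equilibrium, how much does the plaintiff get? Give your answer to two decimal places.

48.15

By backward induction:
Round 5 (the defendant proposes): the plaintiff gets 8 if talks fail, so the defendant offers 8 and keeps 292.
Round 4 (the plaintiff proposes): the defendant can get 292 next round, worth 0.71 × 292 = 207.32 now; the plaintiff offers that and keeps 92.68.
Round 3 (the defendant proposes): the plaintiff can get 92.68 next round, worth 0.42 × 92.68 = 38.9256 now. The defendant offers 38.9256 and keeps 300 − 38.9256 = 261.0744.
Round 2 (the plaintiff proposes): the defendant can get 261.0744 next round, worth 0.71 × 261.0744 = 185.362824 now, so the plaintiff offers 185.362824, keeping 114.637176.
Round 1 (the defendant proposes): the plaintiff can get 114.637176 next round, worth 0.42 × 114.637176 = 48.14761392 now. The defendant offers 48.14761392 and keeps 300 − 48.14761392 = 251.85238608.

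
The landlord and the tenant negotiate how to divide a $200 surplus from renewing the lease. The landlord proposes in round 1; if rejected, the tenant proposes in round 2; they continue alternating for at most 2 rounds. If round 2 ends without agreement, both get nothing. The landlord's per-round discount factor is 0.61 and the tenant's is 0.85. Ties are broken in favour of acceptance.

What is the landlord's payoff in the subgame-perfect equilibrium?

Round 2 (the tenant proposes): the landlord will accept anything ≥ 0, so the tenant offers 0 and keeps 200.
Round 1 (the landlord proposes): the tenant can get 200 next round, worth 0.85 × 200 = 170 now; the landlord offers that and keeps 30.

30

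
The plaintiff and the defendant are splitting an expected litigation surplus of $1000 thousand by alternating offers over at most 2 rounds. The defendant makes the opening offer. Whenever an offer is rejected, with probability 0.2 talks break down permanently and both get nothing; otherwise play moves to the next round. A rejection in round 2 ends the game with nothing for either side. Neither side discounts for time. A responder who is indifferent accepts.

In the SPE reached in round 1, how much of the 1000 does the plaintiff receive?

Round 2 (the plaintiff proposes): the defendant will accept anything ≥ 0, so the plaintiff offers 0 and keeps 1000.
Round 1 (the defendant proposes): rejecting gives the plaintiff an expected 0.8 × 1000 = 800, so the defendant offers 800, keeping 200.

800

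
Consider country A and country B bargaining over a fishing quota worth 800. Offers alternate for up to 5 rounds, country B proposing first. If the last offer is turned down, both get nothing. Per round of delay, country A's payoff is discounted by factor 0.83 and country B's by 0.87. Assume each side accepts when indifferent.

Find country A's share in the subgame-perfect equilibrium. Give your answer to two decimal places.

148.65

Round 5 (country B proposes): country A will accept anything ≥ 0, so country B offers 0 and keeps 800.
Round 4 (country A proposes): country B can get 800 next round, worth 0.87 × 800 = 696 now. Country A offers 696 and keeps 800 − 696 = 104.
Round 3 (country B proposes): country A can get 104 next round, worth 0.83 × 104 = 86.32 now; country B offers that and keeps 713.68.
Round 2 (country A proposes): country B can get 713.68 next round, worth 0.87 × 713.68 = 620.9016 now. Country A offers 620.9016 and keeps 800 − 620.9016 = 179.0984.
Round 1 (country B proposes): country A can get 179.0984 next round, worth 0.83 × 179.0984 = 148.651672 now; country B offers that and keeps 651.348328.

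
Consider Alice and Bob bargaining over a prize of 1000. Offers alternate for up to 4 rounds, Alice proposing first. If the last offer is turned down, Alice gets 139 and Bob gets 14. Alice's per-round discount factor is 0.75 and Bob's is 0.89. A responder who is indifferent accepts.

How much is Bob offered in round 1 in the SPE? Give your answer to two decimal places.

734.00

Round 4 (Bob proposes): Alice gets 139 if talks fail, so Bob offers 139 and keeps 861.
Round 3 (Alice proposes): Bob can get 861 next round, worth 0.89 × 861 = 766.29 now. Alice offers 766.29 and keeps 1000 − 766.29 = 233.71.
Round 2 (Bob proposes): Alice can get 233.71 next round, worth 0.75 × 233.71 = 175.2825 now. Bob offers 175.2825 and keeps 1000 − 175.2825 = 824.7175.
Round 1 (Alice proposes): Bob can get 824.7175 next round, worth 0.89 × 824.7175 = 733.998575 now. Alice offers 733.998575 and keeps 1000 − 733.998575 = 266.001425.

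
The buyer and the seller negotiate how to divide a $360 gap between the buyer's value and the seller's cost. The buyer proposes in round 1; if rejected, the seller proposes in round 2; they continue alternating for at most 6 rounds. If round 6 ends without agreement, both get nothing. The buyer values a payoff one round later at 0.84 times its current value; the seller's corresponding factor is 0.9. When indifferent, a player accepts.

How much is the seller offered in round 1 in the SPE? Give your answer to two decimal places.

Round 6 (the seller proposes): rejection yields 0 for the buyer; the seller offers 0 and keeps 360.
Round 5 (the buyer proposes): the seller can get 360 next round, worth 0.9 × 360 = 324 now. The buyer offers 324 and keeps 360 − 324 = 36.
Round 4 (the seller proposes): the buyer can get 36 next round, worth 0.84 × 36 = 30.24 now, so the seller offers 30.24, keeping 329.76.
Round 3 (the buyer proposes): the seller can get 329.76 next round, worth 0.9 × 329.76 = 296.784 now, so the buyer offers 296.784, keeping 63.216.
Round 2 (the seller proposes): the buyer can get 63.216 next round, worth 0.84 × 63.216 = 53.10144 now. The seller offers 53.10144 and keeps 360 − 53.10144 = 306.89856.
Round 1 (the buyer proposes): the seller can get 306.89856 next round, worth 0.9 × 306.89856 = 276.208704 now, so the buyer offers 276.208704, keeping 83.791296.

276.21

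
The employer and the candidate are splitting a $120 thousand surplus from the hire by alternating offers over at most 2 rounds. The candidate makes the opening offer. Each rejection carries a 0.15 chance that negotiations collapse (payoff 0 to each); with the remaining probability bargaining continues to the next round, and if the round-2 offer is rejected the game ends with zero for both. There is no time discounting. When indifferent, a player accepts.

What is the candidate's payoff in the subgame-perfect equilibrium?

18

Round 2 (the employer proposes): the candidate will accept anything ≥ 0, so the employer offers 0 and keeps 120.
Round 1 (the candidate proposes): rejecting gives the employer an expected 0.85 × 120 = 102. The candidate offers 102 and keeps 120 − 102 = 18.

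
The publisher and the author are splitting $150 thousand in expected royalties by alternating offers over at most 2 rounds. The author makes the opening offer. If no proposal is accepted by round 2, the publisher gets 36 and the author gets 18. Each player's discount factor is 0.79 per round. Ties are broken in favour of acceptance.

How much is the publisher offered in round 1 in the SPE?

104.28

Round 2 (the publisher proposes): the author gets 18 if talks fail, so the publisher offers 18 and keeps 132.
Round 1 (the author proposes): the publisher can get 132 next round, worth 0.79 × 132 = 104.28 now. The author offers 104.28 and keeps 150 − 104.28 = 45.72.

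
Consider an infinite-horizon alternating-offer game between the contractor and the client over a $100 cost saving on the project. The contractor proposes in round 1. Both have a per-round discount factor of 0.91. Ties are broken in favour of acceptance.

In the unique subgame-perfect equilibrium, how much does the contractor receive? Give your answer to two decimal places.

52.36

In a stationary SPE each proposer offers the other exactly their discounted continuation value.
If the contractor keeps x when proposing and the client keeps y when proposing, then x = 100 − 0.91y and y = 100 − 0.91x.
Solving: x = 100(1 − 0.91) / (1 − 0.91·0.91) = 9 / 0.1719 ≈ 52.3560.
The client gets 100 − 52.3560 ≈ 47.6440.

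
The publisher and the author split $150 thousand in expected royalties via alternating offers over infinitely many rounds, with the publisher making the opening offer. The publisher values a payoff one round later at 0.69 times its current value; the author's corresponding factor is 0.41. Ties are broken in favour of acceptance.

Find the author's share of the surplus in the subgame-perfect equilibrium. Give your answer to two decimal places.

26.59

Let x be the publisher's share when the publisher proposes and y be the author's share when the author proposes.
The author accepts iff offered ≥ 0.41·y, so x = 150 − 0.41y. Symmetrically y = 150 − 0.69x.
Substituting: x = 150 − 0.41(150 − 0.69x), giving x(1 − 0.69·0.41) = 150(1 − 0.41).
So x = 150 × 0.59 / 0.7171 ≈ 123.4137, and the author receives 150 − x ≈ 26.5863.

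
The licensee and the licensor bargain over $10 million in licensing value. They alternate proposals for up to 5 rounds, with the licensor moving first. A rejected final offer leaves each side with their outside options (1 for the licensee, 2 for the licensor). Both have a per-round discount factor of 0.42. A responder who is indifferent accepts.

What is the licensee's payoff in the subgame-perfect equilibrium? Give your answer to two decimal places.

2.90

Round 5 (the licensor proposes): the licensee gets 1 if talks fail, so the licensor offers 1 and keeps 9.
Round 4 (the licensee proposes): the licensor can get 9 next round, worth 0.42 × 9 = 3.78 now. The licensee offers 3.78 and keeps 10 − 3.78 = 6.22.
Round 3 (the licensor proposes): the licensee can get 6.22 next round, worth 0.42 × 6.22 = 2.6124 now. The licensor offers 2.6124 and keeps 10 − 2.6124 = 7.3876.
Round 2 (the licensee proposes): the licensor can get 7.3876 next round, worth 0.42 × 7.3876 = 3.102792 now, so the licensee offers 3.102792, keeping 6.897208.
Round 1 (the licensor proposes): the licensee can get 6.897208 next round, worth 0.42 × 6.897208 = 2.89682736 now, so the licensor offers 2.89682736, keeping 7.10317264.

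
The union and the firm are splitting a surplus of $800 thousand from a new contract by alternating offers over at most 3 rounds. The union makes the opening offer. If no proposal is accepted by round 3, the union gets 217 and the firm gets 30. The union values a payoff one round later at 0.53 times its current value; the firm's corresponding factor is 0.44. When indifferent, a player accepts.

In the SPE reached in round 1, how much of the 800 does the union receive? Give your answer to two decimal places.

627.56

Round 3 (the union proposes): the firm gets 30 if talks fail, so the union offers 30 and keeps 770.
Round 2 (the firm proposes): the union can get 770 next round, worth 0.53 × 770 = 408.1 now, so the firm offers 408.1, keeping 391.9.
Round 1 (the union proposes): the firm can get 391.9 next round, worth 0.44 × 391.9 = 172.436 now. The union offers 172.436 and keeps 800 − 172.436 = 627.564.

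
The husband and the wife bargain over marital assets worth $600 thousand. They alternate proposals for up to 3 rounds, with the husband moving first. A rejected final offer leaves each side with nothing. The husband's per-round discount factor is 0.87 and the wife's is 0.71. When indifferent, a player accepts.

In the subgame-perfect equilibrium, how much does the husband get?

Round 3 (the husband proposes): the wife will accept anything ≥ 0, so the husband offers 0 and keeps 600.
Round 2 (the wife proposes): the husband can get 600 next round, worth 0.87 × 600 = 522 now, so the wife offers 522, keeping 78.
Round 1 (the husband proposes): the wife can get 78 next round, worth 0.71 × 78 = 55.38 now; the husband offers that and keeps 544.62.

544.62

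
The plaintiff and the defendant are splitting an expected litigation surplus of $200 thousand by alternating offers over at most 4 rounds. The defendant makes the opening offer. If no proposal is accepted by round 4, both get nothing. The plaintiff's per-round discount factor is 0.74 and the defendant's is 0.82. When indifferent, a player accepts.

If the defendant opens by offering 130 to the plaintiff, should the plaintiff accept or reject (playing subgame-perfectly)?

Round 4 (the plaintiff proposes): the defendant will accept anything ≥ 0, so the plaintiff offers 0 and keeps 200.
Round 3 (the defendant proposes): the plaintiff can get 200 next round, worth 0.74 × 200 = 148 now, so the defendant offers 148, keeping 52.
Round 2 (the plaintiff proposes): the defendant can get 52 next round, worth 0.82 × 52 = 42.64 now; the plaintiff offers that and keeps 157.36.
So by rejecting in round 1, the plaintiff gets 157.36 next round, worth 0.74 × 157.36 = 116.4464 now.
Offer 130 ≥ 116.4464, so the plaintiff accepts.

Accept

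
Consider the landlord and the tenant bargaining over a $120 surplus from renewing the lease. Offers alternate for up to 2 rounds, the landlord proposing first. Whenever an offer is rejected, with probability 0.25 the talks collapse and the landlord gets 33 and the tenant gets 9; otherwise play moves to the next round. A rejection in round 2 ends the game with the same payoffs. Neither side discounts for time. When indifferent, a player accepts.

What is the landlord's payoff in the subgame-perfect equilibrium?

By backward induction:
Round 2 (the tenant proposes): the landlord gets 33 if talks fail, so the tenant offers 33 and keeps 87.
Round 1 (the landlord proposes): rejecting gives the tenant an expected 0.75 × 87 + 0.25 × 9 = 67.5, so the landlord offers 67.5, keeping 52.5.

52.5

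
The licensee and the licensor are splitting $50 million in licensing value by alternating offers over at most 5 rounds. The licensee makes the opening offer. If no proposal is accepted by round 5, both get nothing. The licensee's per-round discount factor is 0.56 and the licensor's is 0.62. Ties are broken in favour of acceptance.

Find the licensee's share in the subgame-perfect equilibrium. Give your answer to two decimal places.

31.62

Round 5 (the licensee proposes): rejection yields 0 for the licensor; the licensee offers 0 and keeps 50.
Round 4 (the licensor proposes): the licensee can get 50 next round, worth 0.56 × 50 = 28 now; the licensor offers that and keeps 22.
Round 3 (the licensee proposes): the licensor can get 22 next round, worth 0.62 × 22 = 13.64 now. The licensee offers 13.64 and keeps 50 − 13.64 = 36.36.
Round 2 (the licensor proposes): the licensee can get 36.36 next round, worth 0.56 × 36.36 = 20.3616 now, so the licensor offers 20.3616, keeping 29.6384.
Round 1 (the licensee proposes): the licensor can get 29.6384 next round, worth 0.62 × 29.6384 = 18.375808 now; the licensee offers that and keeps 31.624192.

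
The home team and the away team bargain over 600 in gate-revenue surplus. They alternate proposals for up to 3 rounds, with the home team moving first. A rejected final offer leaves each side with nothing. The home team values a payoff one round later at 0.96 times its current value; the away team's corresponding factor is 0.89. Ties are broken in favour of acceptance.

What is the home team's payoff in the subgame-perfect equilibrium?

Round 3 (the home team proposes): rejection yields 0 for the away team; the home team offers 0 and keeps 600.
Round 2 (the away team proposes): the home team can get 600 next round, worth 0.96 × 600 = 576 now, so the away team offers 576, keeping 24.
Round 1 (the home team proposes): the away team can get 24 next round, worth 0.89 × 24 = 21.36 now, so the home team offers 21.36, keeping 578.64.

578.64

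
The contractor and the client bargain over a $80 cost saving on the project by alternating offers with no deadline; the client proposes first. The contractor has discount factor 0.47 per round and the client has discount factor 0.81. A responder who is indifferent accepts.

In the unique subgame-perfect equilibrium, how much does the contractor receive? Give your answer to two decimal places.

11.54

In a stationary SPE each proposer offers the other exactly their discounted continuation value.
If the client keeps x when proposing and the contractor keeps y when proposing, then x = 80 − 0.47y and y = 80 − 0.81x.
Solving: x = 80(1 − 0.47) / (1 − 0.81·0.47) = 42.4 / 0.6193 ≈ 68.4644.
The contractor gets 80 − 68.4644 ≈ 11.5356.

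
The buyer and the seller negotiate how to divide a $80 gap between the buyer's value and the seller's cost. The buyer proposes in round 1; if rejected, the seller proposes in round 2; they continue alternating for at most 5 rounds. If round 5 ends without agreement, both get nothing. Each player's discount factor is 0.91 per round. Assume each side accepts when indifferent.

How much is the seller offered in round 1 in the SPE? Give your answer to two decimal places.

Work backward from the last round.
Round 5 (the buyer proposes): the seller will accept anything ≥ 0, so the buyer offers 0 and keeps 80.
Round 4 (the seller proposes): the buyer can get 80 next round, worth 0.91 × 80 = 72.8 now; the seller offers that and keeps 7.2.
Round 3 (the buyer proposes): the seller can get 7.2 next round, worth 0.91 × 7.2 = 6.552 now; the buyer offers that and keeps 73.448.
Round 2 (the seller proposes): the buyer can get 73.448 next round, worth 0.91 × 73.448 = 66.83768 now. The seller offers 66.83768 and keeps 80 − 66.83768 = 13.16232.
Round 1 (the buyer proposes): the seller can get 13.16232 next round, worth 0.91 × 13.16232 = 11.9777112 now, so the buyer offers 11.9777112, keeping 68.0222888.

11.98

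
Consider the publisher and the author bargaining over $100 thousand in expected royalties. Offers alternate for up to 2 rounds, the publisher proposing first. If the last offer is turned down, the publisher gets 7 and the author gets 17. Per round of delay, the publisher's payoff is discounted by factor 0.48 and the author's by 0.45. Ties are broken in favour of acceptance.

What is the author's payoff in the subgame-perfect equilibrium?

Work backward from the last round.
Round 2 (the author proposes): the publisher gets 7 if talks fail, so the author offers 7 and keeps 93.
Round 1 (the publisher proposes): the author can get 93 next round, worth 0.45 × 93 = 41.85 now; the publisher offers that and keeps 58.15.

41.85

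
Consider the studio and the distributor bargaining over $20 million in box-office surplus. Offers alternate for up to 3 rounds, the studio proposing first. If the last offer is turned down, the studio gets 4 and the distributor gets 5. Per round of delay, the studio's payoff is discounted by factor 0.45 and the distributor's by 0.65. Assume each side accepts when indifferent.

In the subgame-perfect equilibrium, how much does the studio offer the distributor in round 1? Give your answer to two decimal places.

8.61

Round 3 (the studio proposes): the distributor gets 5 if talks fail, so the studio offers 5 and keeps 15.
Round 2 (the distributor proposes): the studio can get 15 next round, worth 0.45 × 15 = 6.75 now. The distributor offers 6.75 and keeps 20 − 6.75 = 13.25.
Round 1 (the studio proposes): the distributor can get 13.25 next round, worth 0.65 × 13.25 = 8.6125 now; the studio offers that and keeps 11.3875.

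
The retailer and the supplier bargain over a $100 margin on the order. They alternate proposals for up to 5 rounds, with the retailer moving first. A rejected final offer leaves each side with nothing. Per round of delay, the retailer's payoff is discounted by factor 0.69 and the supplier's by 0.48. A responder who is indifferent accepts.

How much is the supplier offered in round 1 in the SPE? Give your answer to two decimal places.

Round 5 (the retailer proposes): the supplier will accept anything ≥ 0, so the retailer offers 0 and keeps 100.
Round 4 (the supplier proposes): the retailer can get 100 next round, worth 0.69 × 100 = 69 now, so the supplier offers 69, keeping 31.
Round 3 (the retailer proposes): the supplier can get 31 next round, worth 0.48 × 31 = 14.88 now; the retailer offers that and keeps 85.12.
Round 2 (the supplier proposes): the retailer can get 85.12 next round, worth 0.69 × 85.12 = 58.7328 now; the supplier offers that and keeps 41.2672.
Round 1 (the retailer proposes): the supplier can get 41.2672 next round, worth 0.48 × 41.2672 = 19.808256 now, so the retailer offers 19.808256, keeping 80.191744.

19.81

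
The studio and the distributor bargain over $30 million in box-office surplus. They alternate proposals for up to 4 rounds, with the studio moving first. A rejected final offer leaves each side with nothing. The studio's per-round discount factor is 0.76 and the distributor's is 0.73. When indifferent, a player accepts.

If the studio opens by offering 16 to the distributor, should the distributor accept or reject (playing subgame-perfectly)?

Work out the distributor's continuation value if the offer is rejected.
Round 4 (the distributor proposes): rejection yields 0 for the studio; the distributor offers 0 and keeps 30.
Round 3 (the studio proposes): the distributor can get 30 next round, worth 0.73 × 30 = 21.9 now; the studio offers that and keeps 8.1.
Round 2 (the distributor proposes): the studio can get 8.1 next round, worth 0.76 × 8.1 = 6.156 now; the distributor offers that and keeps 23.844.
So by rejecting in round 1, the distributor gets 23.844 next round, worth 0.73 × 23.844 = 17.40612 now.
Offer 16 < 17.40612, so the distributor rejects.

Reject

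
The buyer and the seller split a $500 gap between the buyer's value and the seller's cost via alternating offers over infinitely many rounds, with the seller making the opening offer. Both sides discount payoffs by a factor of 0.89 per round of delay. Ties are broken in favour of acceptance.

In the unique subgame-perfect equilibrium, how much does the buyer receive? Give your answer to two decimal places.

In a stationary SPE each proposer offers the other exactly their discounted continuation value.
If the seller keeps x when proposing and the buyer keeps y when proposing, then x = 500 − 0.89y and y = 500 − 0.89x.
Solving: x = 500(1 − 0.89) / (1 − 0.89·0.89) = 55 / 0.2079 ≈ 264.5503.
The buyer gets 500 − 264.5503 ≈ 235.4497.

235.45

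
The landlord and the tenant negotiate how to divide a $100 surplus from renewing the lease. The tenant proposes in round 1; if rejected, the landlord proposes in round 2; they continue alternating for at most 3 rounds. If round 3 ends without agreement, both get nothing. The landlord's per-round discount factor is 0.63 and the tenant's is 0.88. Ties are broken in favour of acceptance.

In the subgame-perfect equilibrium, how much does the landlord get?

7.56

Round 3 (the tenant proposes): the landlord will accept anything ≥ 0, so the tenant offers 0 and keeps 100.
Round 2 (the landlord proposes): the tenant can get 100 next round, worth 0.88 × 100 = 88 now. The landlord offers 88 and keeps 100 − 88 = 12.
Round 1 (the tenant proposes): the landlord can get 12 next round, worth 0.63 × 12 = 7.56 now; the tenant offers that and keeps 92.44.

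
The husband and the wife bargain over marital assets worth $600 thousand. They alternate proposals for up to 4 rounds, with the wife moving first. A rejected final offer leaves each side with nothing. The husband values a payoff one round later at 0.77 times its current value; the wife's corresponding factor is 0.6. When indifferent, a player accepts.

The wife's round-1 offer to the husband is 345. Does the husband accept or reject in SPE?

Round 4 (the husband proposes): the wife will accept anything ≥ 0, so the husband offers 0 and keeps 600.
Round 3 (the wife proposes): the husband can get 600 next round, worth 0.77 × 600 = 462 now. The wife offers 462 and keeps 600 − 462 = 138.
Round 2 (the husband proposes): the wife can get 138 next round, worth 0.6 × 138 = 82.8 now. The husband offers 82.8 and keeps 600 − 82.8 = 517.2.
So by rejecting in round 1, the husband gets 517.2 next round, worth 0.77 × 517.2 = 398.244 now.
Offer 345 < 398.244, so the husband rejects.

Reject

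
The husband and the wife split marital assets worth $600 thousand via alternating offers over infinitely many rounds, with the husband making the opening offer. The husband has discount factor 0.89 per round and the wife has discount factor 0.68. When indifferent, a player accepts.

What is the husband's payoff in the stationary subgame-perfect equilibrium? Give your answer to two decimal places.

When the husband proposes, the wife accepts any offer worth at least 0.68 times what the wife would get by proposing next round; and vice versa.
This gives x = 600 − 0.68y and y = 600 − 0.89x, where x and y are each side's share when it proposes.
Hence (1 − 0.68·0.89)x = 600(1 − 0.68), i.e. 0.3948·x = 192.
x ≈ 486.3222; the wife's share is 600 − x ≈ 113.6778.

486.32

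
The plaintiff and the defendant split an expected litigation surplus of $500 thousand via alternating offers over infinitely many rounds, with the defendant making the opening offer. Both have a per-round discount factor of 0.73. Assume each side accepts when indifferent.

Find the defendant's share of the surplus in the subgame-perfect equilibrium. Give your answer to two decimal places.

When the defendant proposes, the plaintiff accepts any offer worth at least 0.73 times what the plaintiff would get by proposing next round; and vice versa.
This gives x = 500 − 0.73y and y = 500 − 0.73x, where x and y are each side's share when it proposes.
Hence (1 − 0.73·0.73)x = 500(1 − 0.73), i.e. 0.4671·x = 135.
x ≈ 289.0173; the plaintiff's share is 500 − x ≈ 210.9827.

289.02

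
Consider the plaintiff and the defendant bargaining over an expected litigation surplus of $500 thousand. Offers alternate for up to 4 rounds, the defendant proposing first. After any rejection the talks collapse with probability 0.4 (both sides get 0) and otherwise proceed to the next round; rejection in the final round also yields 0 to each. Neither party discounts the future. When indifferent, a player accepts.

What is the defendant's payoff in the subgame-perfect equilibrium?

272

Round 4 (the plaintiff proposes): the defendant will accept anything ≥ 0, so the plaintiff offers 0 and keeps 500.
Round 3 (the defendant proposes): rejecting gives the plaintiff an expected 0.6 × 500 = 300, so the defendant offers 300, keeping 200.
Round 2 (the plaintiff proposes): rejecting gives the defendant an expected 0.6 × 200 = 120. The plaintiff offers 120 and keeps 500 − 120 = 380.
Round 1 (the defendant proposes): rejecting gives the plaintiff an expected 0.6 × 380 = 228, so the defendant offers 228, keeping 272.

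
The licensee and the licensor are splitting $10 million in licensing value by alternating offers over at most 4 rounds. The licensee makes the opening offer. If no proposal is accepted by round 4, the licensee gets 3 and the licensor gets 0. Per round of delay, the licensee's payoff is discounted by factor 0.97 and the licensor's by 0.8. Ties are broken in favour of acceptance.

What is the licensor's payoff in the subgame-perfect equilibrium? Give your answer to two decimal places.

4.59

Round 4 (the licensor proposes): the licensee gets 3 if talks fail, so the licensor offers 3 and keeps 7.
Round 3 (the licensee proposes): the licensor can get 7 next round, worth 0.8 × 7 = 5.6 now. The licensee offers 5.6 and keeps 10 − 5.6 = 4.4.
Round 2 (the licensor proposes): the licensee can get 4.4 next round, worth 0.97 × 4.4 = 4.268 now. The licensor offers 4.268 and keeps 10 − 4.268 = 5.732.
Round 1 (the licensee proposes): the licensor can get 5.732 next round, worth 0.8 × 5.732 = 4.5856 now. The licensee offers 4.5856 and keeps 10 − 4.5856 = 5.4144.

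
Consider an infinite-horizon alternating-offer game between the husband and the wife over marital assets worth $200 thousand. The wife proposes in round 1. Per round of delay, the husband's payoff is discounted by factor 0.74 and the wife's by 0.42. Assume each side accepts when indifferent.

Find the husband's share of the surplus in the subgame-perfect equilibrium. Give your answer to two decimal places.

In a stationary SPE each proposer offers the other exactly their discounted continuation value.
If the wife keeps x when proposing and the husband keeps y when proposing, then x = 200 − 0.74y and y = 200 − 0.42x.
Solving: x = 200(1 − 0.74) / (1 − 0.42·0.74) = 52 / 0.6892 ≈ 75.4498.
The husband gets 200 − 75.4498 ≈ 124.5502.

124.55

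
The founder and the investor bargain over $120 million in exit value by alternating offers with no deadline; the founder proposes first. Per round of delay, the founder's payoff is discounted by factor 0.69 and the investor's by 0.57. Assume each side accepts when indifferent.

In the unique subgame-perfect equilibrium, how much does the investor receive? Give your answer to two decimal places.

Let x be the founder's share when the founder proposes and y be the investor's share when the investor proposes.
The investor accepts iff offered ≥ 0.57·y, so x = 120 − 0.57y. Symmetrically y = 120 − 0.69x.
Substituting: x = 120 − 0.57(120 − 0.69x), giving x(1 − 0.69·0.57) = 120(1 − 0.57).
So x = 120 × 0.43 / 0.6067 ≈ 85.0503, and the investor receives 120 − x ≈ 34.9497.

34.95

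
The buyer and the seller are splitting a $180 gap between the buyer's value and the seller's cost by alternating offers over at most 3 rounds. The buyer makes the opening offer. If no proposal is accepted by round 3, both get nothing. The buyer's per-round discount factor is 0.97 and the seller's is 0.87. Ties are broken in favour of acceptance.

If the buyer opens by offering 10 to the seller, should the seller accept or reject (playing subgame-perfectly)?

Accept

Work out the seller's continuation value if the offer is rejected.
Round 3 (the buyer proposes): rejection yields 0 for the seller; the buyer offers 0 and keeps 180.
Round 2 (the seller proposes): the buyer can get 180 next round, worth 0.97 × 180 = 174.6 now. The seller offers 174.6 and keeps 180 − 174.6 = 5.4.
So by rejecting in round 1, the seller gets 5.4 next round, worth 0.87 × 5.4 = 4.698 now.
Offer 10 ≥ 4.698, so the seller accepts.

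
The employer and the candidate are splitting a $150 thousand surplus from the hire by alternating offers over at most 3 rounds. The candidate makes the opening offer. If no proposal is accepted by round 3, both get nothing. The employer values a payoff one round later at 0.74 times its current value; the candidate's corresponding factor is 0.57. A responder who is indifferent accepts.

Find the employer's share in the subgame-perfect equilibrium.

47.73

Solve by backward induction from round 3.
Round 3 (the candidate proposes): the employer will accept anything ≥ 0, so the candidate offers 0 and keeps 150.
Round 2 (the employer proposes): the candidate can get 150 next round, worth 0.57 × 150 = 85.5 now; the employer offers that and keeps 64.5.
Round 1 (the candidate proposes): the employer can get 64.5 next round, worth 0.74 × 64.5 = 47.73 now, so the candidate offers 47.73, keeping 102.27.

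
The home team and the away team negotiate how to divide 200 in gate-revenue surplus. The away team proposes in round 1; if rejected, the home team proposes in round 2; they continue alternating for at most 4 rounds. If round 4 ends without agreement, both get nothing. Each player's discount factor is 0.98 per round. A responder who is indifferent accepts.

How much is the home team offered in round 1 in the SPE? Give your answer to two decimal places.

192.16

Round 4 (the home team proposes): rejection yields 0 for the away team; the home team offers 0 and keeps 200.
Round 3 (the away team proposes): the home team can get 200 next round, worth 0.98 × 200 = 196 now; the away team offers that and keeps 4.
Round 2 (the home team proposes): the away team can get 4 next round, worth 0.98 × 4 = 3.92 now; the home team offers that and keeps 196.08.
Round 1 (the away team proposes): the home team can get 196.08 next round, worth 0.98 × 196.08 = 192.1584 now, so the away team offers 192.1584, keeping 7.8416.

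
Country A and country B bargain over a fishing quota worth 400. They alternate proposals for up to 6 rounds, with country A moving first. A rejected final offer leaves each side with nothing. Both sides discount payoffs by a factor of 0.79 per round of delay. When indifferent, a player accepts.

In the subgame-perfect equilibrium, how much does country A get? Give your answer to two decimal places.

Solve by backward induction from round 6.
Round 6 (country B proposes): rejection yields 0 for country A; country B offers 0 and keeps 400.
Round 5 (country A proposes): country B can get 400 next round, worth 0.79 × 400 = 316 now, so country A offers 316, keeping 84.
Round 4 (country B proposes): country A can get 84 next round, worth 0.79 × 84 = 66.36 now; country B offers that and keeps 333.64.
Round 3 (country A proposes): country B can get 333.64 next round, worth 0.79 × 333.64 = 263.5756 now, so country A offers 263.5756, keeping 136.4244.
Round 2 (country B proposes): country A can get 136.4244 next round, worth 0.79 × 136.4244 = 107.775276 now, so country B offers 107.775276, keeping 292.224724.
Round 1 (country A proposes): country B can get 292.224724 next round, worth 0.79 × 292.224724 = 230.85753196 now, so country A offers 230.85753196, keeping 169.14246804.

169.14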